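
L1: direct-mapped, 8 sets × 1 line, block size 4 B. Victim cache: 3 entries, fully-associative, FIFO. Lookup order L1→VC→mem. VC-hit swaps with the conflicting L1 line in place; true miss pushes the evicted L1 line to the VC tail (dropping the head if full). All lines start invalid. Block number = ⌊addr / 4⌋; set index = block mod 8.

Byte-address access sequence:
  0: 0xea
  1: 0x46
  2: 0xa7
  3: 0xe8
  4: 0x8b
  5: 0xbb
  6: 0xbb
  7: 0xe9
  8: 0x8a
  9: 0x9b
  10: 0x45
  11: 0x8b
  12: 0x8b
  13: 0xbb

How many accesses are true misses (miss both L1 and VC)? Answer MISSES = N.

MISSES = 6

  [0] addr=0xea blk=58 s=2: MISS | VC []
  [1] addr=0x46 blk=17 s=1: MISS | VC []
  [2] addr=0xa7 blk=41 s=1: MISS | VC [17]
  [3] addr=0xe8 blk=58 s=2: L1-HIT | VC [17]
  [4] addr=0x8b blk=34 s=2: MISS | VC [17, 58]
  [5] addr=0xbb blk=46 s=6: MISS | VC [17, 58]
  [6] addr=0xbb blk=46 s=6: L1-HIT | VC [17, 58]
  [7] addr=0xe9 blk=58 s=2: VC-HIT | VC [17, 34]
  [8] addr=0x8a blk=34 s=2: VC-HIT | VC [17, 58]
  [9] addr=0x9b blk=38 s=6: MISS | VC [17, 58, 46]
  [10] addr=0x45 blk=17 s=1: VC-HIT | VC [41, 58, 46]
  [11] addr=0x8b blk=34 s=2: L1-HIT | VC [41, 58, 46]
  [12] addr=0x8b blk=34 s=2: L1-HIT | VC [41, 58, 46]
  [13] addr=0xbb blk=46 s=6: VC-HIT | VC [41, 58, 38]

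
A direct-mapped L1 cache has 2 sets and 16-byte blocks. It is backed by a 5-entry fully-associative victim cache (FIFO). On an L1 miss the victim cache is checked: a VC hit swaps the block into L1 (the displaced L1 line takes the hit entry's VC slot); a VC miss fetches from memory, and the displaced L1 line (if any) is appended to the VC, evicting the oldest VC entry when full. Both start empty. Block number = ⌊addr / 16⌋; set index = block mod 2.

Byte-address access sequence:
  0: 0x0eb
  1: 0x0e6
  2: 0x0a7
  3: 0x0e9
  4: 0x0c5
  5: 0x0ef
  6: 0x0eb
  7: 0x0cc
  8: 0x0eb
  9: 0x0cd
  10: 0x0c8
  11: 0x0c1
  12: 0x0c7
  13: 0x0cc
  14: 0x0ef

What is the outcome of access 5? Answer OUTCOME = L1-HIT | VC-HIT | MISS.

0: 0xeb (blk 14, set 0) → MISS  vc=[]
1: 0xe6 (blk 14, set 0) → L1-HIT  vc=[]
2: 0xa7 (blk 10, set 0) → MISS  vc=[14]
3: 0xe9 (blk 14, set 0) → VC-HIT  vc=[10]
4: 0xc5 (blk 12, set 0) → MISS  vc=[10, 14]
5: 0xef (blk 14, set 0) → VC-HIT  vc=[10, 12]
6: 0xeb (blk 14, set 0) → L1-HIT  vc=[10, 12]
7: 0xcc (blk 12, set 0) → VC-HIT  vc=[10, 14]
8: 0xeb (blk 14, set 0) → VC-HIT  vc=[10, 12]
9: 0xcd (blk 12, set 0) → VC-HIT  vc=[10, 14]
10: 0xc8 (blk 12, set 0) → L1-HIT  vc=[10, 14]
11: 0xc1 (blk 12, set 0) → L1-HIT  vc=[10, 14]
12: 0xc7 (blk 12, set 0) → L1-HIT  vc=[10, 14]
13: 0xcc (blk 12, set 0) → L1-HIT  vc=[10, 14]
14: 0xef (blk 14, set 0) → VC-HIT  vc=[10, 12]

OUTCOME = VC-HIT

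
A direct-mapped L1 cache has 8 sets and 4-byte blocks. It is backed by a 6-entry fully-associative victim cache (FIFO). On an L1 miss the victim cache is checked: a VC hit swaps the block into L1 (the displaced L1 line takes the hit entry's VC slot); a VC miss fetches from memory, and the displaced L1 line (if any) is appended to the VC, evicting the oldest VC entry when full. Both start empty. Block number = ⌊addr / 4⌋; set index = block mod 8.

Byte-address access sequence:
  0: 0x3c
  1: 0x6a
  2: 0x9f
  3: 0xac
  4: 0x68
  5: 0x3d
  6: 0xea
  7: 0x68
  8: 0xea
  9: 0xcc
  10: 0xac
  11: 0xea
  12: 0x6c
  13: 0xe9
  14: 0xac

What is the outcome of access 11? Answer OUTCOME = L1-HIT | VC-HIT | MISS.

OUTCOME = L1-HIT

  [0] addr=0x3c blk=15 s=7: MISS | VC []
  [1] addr=0x6a blk=26 s=2: MISS | VC []
  [2] addr=0x9f blk=39 s=7: MISS | VC [15]
  [3] addr=0xac blk=43 s=3: MISS | VC [15]
  [4] addr=0x68 blk=26 s=2: L1-HIT | VC [15]
  [5] addr=0x3d blk=15 s=7: VC-HIT | VC [39]
  [6] addr=0xea blk=58 s=2: MISS | VC [39, 26]
  [7] addr=0x68 blk=26 s=2: VC-HIT | VC [39, 58]
  [8] addr=0xea blk=58 s=2: VC-HIT | VC [39, 26]
  [9] addr=0xcc blk=51 s=3: MISS | VC [39, 26, 43]
  [10] addr=0xac blk=43 s=3: VC-HIT | VC [39, 26, 51]
  [11] addr=0xea blk=58 s=2: L1-HIT | VC [39, 26, 51]
  [12] addr=0x6c blk=27 s=3: MISS | VC [39, 26, 51, 43]
  [13] addr=0xe9 blk=58 s=2: L1-HIT | VC [39, 26, 51, 43]
  [14] addr=0xac blk=43 s=3: VC-HIT | VC [39, 26, 51, 27]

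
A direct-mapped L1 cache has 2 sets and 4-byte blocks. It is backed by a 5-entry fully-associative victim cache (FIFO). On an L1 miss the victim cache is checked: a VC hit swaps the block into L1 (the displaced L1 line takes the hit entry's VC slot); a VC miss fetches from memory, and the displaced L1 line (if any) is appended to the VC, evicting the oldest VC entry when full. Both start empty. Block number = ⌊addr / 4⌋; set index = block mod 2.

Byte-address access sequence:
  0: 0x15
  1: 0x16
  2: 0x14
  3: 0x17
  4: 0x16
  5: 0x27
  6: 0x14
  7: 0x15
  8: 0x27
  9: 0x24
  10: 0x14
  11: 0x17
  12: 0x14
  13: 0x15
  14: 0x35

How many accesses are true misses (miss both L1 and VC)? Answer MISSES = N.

MISSES = 3

0: 0x15 (blk 5, set 1) → MISS  vc=[]
1: 0x16 (blk 5, set 1) → L1-HIT  vc=[]
2: 0x14 (blk 5, set 1) → L1-HIT  vc=[]
3: 0x17 (blk 5, set 1) → L1-HIT  vc=[]
4: 0x16 (blk 5, set 1) → L1-HIT  vc=[]
5: 0x27 (blk 9, set 1) → MISS  vc=[5]
6: 0x14 (blk 5, set 1) → VC-HIT  vc=[9]
7: 0x15 (blk 5, set 1) → L1-HIT  vc=[9]
8: 0x27 (blk 9, set 1) → VC-HIT  vc=[5]
9: 0x24 (blk 9, set 1) → L1-HIT  vc=[5]
10: 0x14 (blk 5, set 1) → VC-HIT  vc=[9]
11: 0x17 (blk 5, set 1) → L1-HIT  vc=[9]
12: 0x14 (blk 5, set 1) → L1-HIT  vc=[9]
13: 0x15 (blk 5, set 1) → L1-HIT  vc=[9]
14: 0x35 (blk 13, set 1) → MISS  vc=[9, 5]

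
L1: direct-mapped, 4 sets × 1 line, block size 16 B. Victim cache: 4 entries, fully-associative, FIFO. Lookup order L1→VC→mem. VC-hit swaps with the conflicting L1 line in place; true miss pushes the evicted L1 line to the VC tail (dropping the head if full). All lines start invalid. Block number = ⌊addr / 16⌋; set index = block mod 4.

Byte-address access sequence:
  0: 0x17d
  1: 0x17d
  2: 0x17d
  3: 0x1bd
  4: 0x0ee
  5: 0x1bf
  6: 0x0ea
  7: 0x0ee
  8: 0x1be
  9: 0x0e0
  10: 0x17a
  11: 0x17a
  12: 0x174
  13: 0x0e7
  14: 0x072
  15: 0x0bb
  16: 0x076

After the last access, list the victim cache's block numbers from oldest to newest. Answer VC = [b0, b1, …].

#0 0x17d→b23/s3 MISS; vc=[]
#1 0x17d→b23/s3 L1-HIT; vc=[]
#2 0x17d→b23/s3 L1-HIT; vc=[]
#3 0x1bd→b27/s3 MISS; vc=[23]
#4 0xee→b14/s2 MISS; vc=[23]
#5 0x1bf→b27/s3 L1-HIT; vc=[23]
#6 0xea→b14/s2 L1-HIT; vc=[23]
#7 0xee→b14/s2 L1-HIT; vc=[23]
#8 0x1be→b27/s3 L1-HIT; vc=[23]
#9 0xe0→b14/s2 L1-HIT; vc=[23]
#10 0x17a→b23/s3 VC-HIT; vc=[27]
#11 0x17a→b23/s3 L1-HIT; vc=[27]
#12 0x174→b23/s3 L1-HIT; vc=[27]
#13 0xe7→b14/s2 L1-HIT; vc=[27]
#14 0x72→b7/s3 MISS; vc=[27,23]
#15 0xbb→b11/s3 MISS; vc=[27,23,7]
#16 0x76→b7/s3 VC-HIT; vc=[27,23,11]

VC = [27, 23, 11]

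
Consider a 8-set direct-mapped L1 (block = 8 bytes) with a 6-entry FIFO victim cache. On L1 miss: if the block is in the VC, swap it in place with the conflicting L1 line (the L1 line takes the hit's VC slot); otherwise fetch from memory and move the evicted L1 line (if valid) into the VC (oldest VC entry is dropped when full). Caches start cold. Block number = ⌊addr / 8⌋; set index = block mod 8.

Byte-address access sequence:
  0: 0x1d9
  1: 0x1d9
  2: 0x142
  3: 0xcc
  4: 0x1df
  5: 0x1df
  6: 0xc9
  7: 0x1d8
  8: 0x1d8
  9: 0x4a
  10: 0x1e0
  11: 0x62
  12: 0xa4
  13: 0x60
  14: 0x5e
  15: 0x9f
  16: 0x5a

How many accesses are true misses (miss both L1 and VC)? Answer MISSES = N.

MISSES = 9

#0 0x1d9→b59/s3 MISS; vc=[]
#1 0x1d9→b59/s3 L1-HIT; vc=[]
#2 0x142→b40/s0 MISS; vc=[]
#3 0xcc→b25/s1 MISS; vc=[]
#4 0x1df→b59/s3 L1-HIT; vc=[]
#5 0x1df→b59/s3 L1-HIT; vc=[]
#6 0xc9→b25/s1 L1-HIT; vc=[]
#7 0x1d8→b59/s3 L1-HIT; vc=[]
#8 0x1d8→b59/s3 L1-HIT; vc=[]
#9 0x4a→b9/s1 MISS; vc=[25]
#10 0x1e0→b60/s4 MISS; vc=[25]
#11 0x62→b12/s4 MISS; vc=[25,60]
#12 0xa4→b20/s4 MISS; vc=[25,60,12]
#13 0x60→b12/s4 VC-HIT; vc=[25,60,20]
#14 0x5e→b11/s3 MISS; vc=[25,60,20,59]
#15 0x9f→b19/s3 MISS; vc=[25,60,20,59,11]
#16 0x5a→b11/s3 VC-HIT; vc=[25,60,20,59,19]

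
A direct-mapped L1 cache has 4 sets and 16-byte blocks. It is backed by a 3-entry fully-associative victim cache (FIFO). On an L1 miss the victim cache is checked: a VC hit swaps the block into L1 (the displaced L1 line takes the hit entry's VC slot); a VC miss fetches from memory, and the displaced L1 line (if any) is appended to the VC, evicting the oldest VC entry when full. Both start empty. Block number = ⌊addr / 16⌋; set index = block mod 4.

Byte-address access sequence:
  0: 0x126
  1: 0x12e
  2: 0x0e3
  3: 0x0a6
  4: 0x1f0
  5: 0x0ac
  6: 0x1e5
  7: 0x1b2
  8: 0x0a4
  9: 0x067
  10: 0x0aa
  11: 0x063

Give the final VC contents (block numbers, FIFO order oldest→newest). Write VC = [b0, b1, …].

0: 0x126 (blk 18, set 2) → MISS  vc=[]
1: 0x12e (blk 18, set 2) → L1-HIT  vc=[]
2: 0xe3 (blk 14, set 2) → MISS  vc=[18]
3: 0xa6 (blk 10, set 2) → MISS  vc=[18, 14]
4: 0x1f0 (blk 31, set 3) → MISS  vc=[18, 14]
5: 0xac (blk 10, set 2) → L1-HIT  vc=[18, 14]
6: 0x1e5 (blk 30, set 2) → MISS  vc=[18, 14, 10]
7: 0x1b2 (blk 27, set 3) → MISS  vc=[14, 10, 31]
8: 0xa4 (blk 10, set 2) → VC-HIT  vc=[14, 30, 31]
9: 0x67 (blk 6, set 2) → MISS  vc=[30, 31, 10]
10: 0xaa (blk 10, set 2) → VC-HIT  vc=[30, 31, 6]
11: 0x63 (blk 6, set 2) → VC-HIT  vc=[30, 31, 10]

VC = [30, 31, 10]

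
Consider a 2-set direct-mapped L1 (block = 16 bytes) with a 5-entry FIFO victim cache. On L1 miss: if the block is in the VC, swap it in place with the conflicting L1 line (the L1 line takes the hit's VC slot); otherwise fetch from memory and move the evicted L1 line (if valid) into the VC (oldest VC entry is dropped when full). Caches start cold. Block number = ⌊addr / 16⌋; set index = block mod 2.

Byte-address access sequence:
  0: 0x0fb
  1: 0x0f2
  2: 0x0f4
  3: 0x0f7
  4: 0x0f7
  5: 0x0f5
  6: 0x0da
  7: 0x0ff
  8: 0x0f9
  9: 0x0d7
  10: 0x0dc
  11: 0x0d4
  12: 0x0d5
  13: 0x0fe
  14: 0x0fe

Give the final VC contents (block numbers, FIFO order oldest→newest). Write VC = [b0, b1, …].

VC = [13]

0: 0xfb (blk 15, set 1) → MISS  vc=[]
1: 0xf2 (blk 15, set 1) → L1-HIT  vc=[]
2: 0xf4 (blk 15, set 1) → L1-HIT  vc=[]
3: 0xf7 (blk 15, set 1) → L1-HIT  vc=[]
4: 0xf7 (blk 15, set 1) → L1-HIT  vc=[]
5: 0xf5 (blk 15, set 1) → L1-HIT  vc=[]
6: 0xda (blk 13, set 1) → MISS  vc=[15]
7: 0xff (blk 15, set 1) → VC-HIT  vc=[13]
8: 0xf9 (blk 15, set 1) → L1-HIT  vc=[13]
9: 0xd7 (blk 13, set 1) → VC-HIT  vc=[15]
10: 0xdc (blk 13, set 1) → L1-HIT  vc=[15]
11: 0xd4 (blk 13, set 1) → L1-HIT  vc=[15]
12: 0xd5 (blk 13, set 1) → L1-HIT  vc=[15]
13: 0xfe (blk 15, set 1) → VC-HIT  vc=[13]
14: 0xfe (blk 15, set 1) → L1-HIT  vc=[13]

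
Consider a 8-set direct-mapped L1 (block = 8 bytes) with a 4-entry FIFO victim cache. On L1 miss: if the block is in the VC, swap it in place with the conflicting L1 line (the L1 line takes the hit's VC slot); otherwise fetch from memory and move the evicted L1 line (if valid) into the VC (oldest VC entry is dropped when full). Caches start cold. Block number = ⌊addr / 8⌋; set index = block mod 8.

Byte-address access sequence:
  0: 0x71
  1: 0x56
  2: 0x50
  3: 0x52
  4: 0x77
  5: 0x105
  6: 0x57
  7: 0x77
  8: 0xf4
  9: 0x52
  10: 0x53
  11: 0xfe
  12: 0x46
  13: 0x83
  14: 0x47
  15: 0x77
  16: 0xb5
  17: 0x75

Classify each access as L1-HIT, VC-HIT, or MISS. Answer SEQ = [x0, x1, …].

SEQ = [MISS, MISS, L1-HIT, L1-HIT, L1-HIT, MISS, L1-HIT, L1-HIT, MISS, L1-HIT, L1-HIT, MISS, MISS, MISS, VC-HIT, VC-HIT, MISS, VC-HIT]

#0 0x71→b14/s6 MISS; vc=[]
#1 0x56→b10/s2 MISS; vc=[]
#2 0x50→b10/s2 L1-HIT; vc=[]
#3 0x52→b10/s2 L1-HIT; vc=[]
#4 0x77→b14/s6 L1-HIT; vc=[]
#5 0x105→b32/s0 MISS; vc=[]
#6 0x57→b10/s2 L1-HIT; vc=[]
#7 0x77→b14/s6 L1-HIT; vc=[]
#8 0xf4→b30/s6 MISS; vc=[14]
#9 0x52→b10/s2 L1-HIT; vc=[14]
#10 0x53→b10/s2 L1-HIT; vc=[14]
#11 0xfe→b31/s7 MISS; vc=[14]
#12 0x46→b8/s0 MISS; vc=[14,32]
#13 0x83→b16/s0 MISS; vc=[14,32,8]
#14 0x47→b8/s0 VC-HIT; vc=[14,32,16]
#15 0x77→b14/s6 VC-HIT; vc=[30,32,16]
#16 0xb5→b22/s6 MISS; vc=[30,32,16,14]
#17 0x75→b14/s6 VC-HIT; vc=[30,32,16,22]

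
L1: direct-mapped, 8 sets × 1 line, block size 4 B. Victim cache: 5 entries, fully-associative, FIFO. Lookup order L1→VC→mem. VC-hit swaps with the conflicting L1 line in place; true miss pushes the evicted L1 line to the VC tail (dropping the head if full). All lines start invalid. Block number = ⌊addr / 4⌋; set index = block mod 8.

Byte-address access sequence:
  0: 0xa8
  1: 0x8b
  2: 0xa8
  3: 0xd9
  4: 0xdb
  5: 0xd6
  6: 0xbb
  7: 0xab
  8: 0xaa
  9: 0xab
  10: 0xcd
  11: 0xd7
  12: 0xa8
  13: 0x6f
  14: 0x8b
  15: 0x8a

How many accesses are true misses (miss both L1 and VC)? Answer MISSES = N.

0: 0xa8 (blk 42, set 2) → MISS  vc=[]
1: 0x8b (blk 34, set 2) → MISS  vc=[42]
2: 0xa8 (blk 42, set 2) → VC-HIT  vc=[34]
3: 0xd9 (blk 54, set 6) → MISS  vc=[34]
4: 0xdb (blk 54, set 6) → L1-HIT  vc=[34]
5: 0xd6 (blk 53, set 5) → MISS  vc=[34]
6: 0xbb (blk 46, set 6) → MISS  vc=[34, 54]
7: 0xab (blk 42, set 2) → L1-HIT  vc=[34, 54]
8: 0xaa (blk 42, set 2) → L1-HIT  vc=[34, 54]
9: 0xab (blk 42, set 2) → L1-HIT  vc=[34, 54]
10: 0xcd (blk 51, set 3) → MISS  vc=[34, 54]
11: 0xd7 (blk 53, set 5) → L1-HIT  vc=[34, 54]
12: 0xa8 (blk 42, set 2) → L1-HIT  vc=[34, 54]
13: 0x6f (blk 27, set 3) → MISS  vc=[34, 54, 51]
14: 0x8b (blk 34, set 2) → VC-HIT  vc=[42, 54, 51]
15: 0x8a (blk 34, set 2) → L1-HIT  vc=[42, 54, 51]

MISSES = 7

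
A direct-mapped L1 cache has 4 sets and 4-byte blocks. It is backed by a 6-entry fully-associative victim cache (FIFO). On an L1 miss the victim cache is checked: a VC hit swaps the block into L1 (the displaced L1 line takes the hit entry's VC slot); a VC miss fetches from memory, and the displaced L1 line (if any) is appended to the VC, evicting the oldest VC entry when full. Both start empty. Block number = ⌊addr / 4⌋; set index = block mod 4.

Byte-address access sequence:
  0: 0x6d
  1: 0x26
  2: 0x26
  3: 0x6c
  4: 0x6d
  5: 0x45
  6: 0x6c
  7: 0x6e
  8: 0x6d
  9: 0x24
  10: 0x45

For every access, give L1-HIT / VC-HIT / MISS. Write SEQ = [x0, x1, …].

0: 0x6d (blk 27, set 3) → MISS  vc=[]
1: 0x26 (blk 9, set 1) → MISS  vc=[]
2: 0x26 (blk 9, set 1) → L1-HIT  vc=[]
3: 0x6c (blk 27, set 3) → L1-HIT  vc=[]
4: 0x6d (blk 27, set 3) → L1-HIT  vc=[]
5: 0x45 (blk 17, set 1) → MISS  vc=[9]
6: 0x6c (blk 27, set 3) → L1-HIT  vc=[9]
7: 0x6e (blk 27, set 3) → L1-HIT  vc=[9]
8: 0x6d (blk 27, set 3) → L1-HIT  vc=[9]
9: 0x24 (blk 9, set 1) → VC-HIT  vc=[17]
10: 0x45 (blk 17, set 1) → VC-HIT  vc=[9]

SEQ = [MISS, MISS, L1-HIT, L1-HIT, L1-HIT, MISS, L1-HIT, L1-HIT, L1-HIT, VC-HIT, VC-HIT]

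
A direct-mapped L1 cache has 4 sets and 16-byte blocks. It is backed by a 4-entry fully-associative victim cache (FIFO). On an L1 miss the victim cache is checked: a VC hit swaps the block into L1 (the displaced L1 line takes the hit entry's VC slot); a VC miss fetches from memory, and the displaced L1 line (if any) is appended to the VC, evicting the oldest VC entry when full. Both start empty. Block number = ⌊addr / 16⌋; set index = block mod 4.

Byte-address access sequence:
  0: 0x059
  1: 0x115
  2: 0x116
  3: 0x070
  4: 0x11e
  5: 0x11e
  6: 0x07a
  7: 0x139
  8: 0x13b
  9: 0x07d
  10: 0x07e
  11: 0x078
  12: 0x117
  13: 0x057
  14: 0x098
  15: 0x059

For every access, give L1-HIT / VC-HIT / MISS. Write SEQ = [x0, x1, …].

  [0] addr=0x59 blk=5 s=1: MISS | VC []
  [1] addr=0x115 blk=17 s=1: MISS | VC [5]
  [2] addr=0x116 blk=17 s=1: L1-HIT | VC [5]
  [3] addr=0x70 blk=7 s=3: MISS | VC [5]
  [4] addr=0x11e blk=17 s=1: L1-HIT | VC [5]
  [5] addr=0x11e blk=17 s=1: L1-HIT | VC [5]
  [6] addr=0x7a blk=7 s=3: L1-HIT | VC [5]
  [7] addr=0x139 blk=19 s=3: MISS | VC [5, 7]
  [8] addr=0x13b blk=19 s=3: L1-HIT | VC [5, 7]
  [9] addr=0x7d blk=7 s=3: VC-HIT | VC [5, 19]
  [10] addr=0x7e blk=7 s=3: L1-HIT | VC [5, 19]
  [11] addr=0x78 blk=7 s=3: L1-HIT | VC [5, 19]
  [12] addr=0x117 blk=17 s=1: L1-HIT | VC [5, 19]
  [13] addr=0x57 blk=5 s=1: VC-HIT | VC [17, 19]
  [14] addr=0x98 blk=9 s=1: MISS | VC [17, 19, 5]
  [15] addr=0x59 blk=5 s=1: VC-HIT | VC [17, 19, 9]

SEQ = [MISS, MISS, L1-HIT, MISS, L1-HIT, L1-HIT, L1-HIT, MISS, L1-HIT, VC-HIT, L1-HIT, L1-HIT, L1-HIT, VC-HIT, MISS, VC-HIT]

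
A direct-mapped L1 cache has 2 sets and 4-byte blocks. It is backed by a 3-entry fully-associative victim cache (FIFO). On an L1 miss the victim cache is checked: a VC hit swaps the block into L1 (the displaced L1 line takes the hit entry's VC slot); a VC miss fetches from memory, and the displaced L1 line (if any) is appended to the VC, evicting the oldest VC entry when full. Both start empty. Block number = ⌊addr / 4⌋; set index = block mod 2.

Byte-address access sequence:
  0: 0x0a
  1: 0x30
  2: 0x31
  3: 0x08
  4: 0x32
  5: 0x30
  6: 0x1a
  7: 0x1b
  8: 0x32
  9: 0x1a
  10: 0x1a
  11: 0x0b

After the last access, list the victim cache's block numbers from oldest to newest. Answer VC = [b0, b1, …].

#0 0xa→b2/s0 MISS; vc=[]
#1 0x30→b12/s0 MISS; vc=[2]
#2 0x31→b12/s0 L1-HIT; vc=[2]
#3 0x8→b2/s0 VC-HIT; vc=[12]
#4 0x32→b12/s0 VC-HIT; vc=[2]
#5 0x30→b12/s0 L1-HIT; vc=[2]
#6 0x1a→b6/s0 MISS; vc=[2,12]
#7 0x1b→b6/s0 L1-HIT; vc=[2,12]
#8 0x32→b12/s0 VC-HIT; vc=[2,6]
#9 0x1a→b6/s0 VC-HIT; vc=[2,12]
#10 0x1a→b6/s0 L1-HIT; vc=[2,12]
#11 0xb→b2/s0 VC-HIT; vc=[6,12]

VC = [6, 12]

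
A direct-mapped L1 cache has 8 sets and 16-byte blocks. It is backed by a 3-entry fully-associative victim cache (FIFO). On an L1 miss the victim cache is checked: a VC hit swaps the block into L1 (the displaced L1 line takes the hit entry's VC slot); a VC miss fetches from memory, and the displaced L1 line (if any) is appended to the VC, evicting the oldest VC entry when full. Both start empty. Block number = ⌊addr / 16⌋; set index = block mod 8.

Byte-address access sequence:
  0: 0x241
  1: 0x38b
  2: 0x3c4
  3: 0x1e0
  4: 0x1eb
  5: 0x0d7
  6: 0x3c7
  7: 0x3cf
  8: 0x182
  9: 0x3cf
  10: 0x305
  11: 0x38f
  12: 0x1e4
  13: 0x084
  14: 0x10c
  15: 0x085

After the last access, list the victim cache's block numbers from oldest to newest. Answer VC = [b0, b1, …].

VC = [24, 56, 16]

#0 0x241→b36/s4 MISS; vc=[]
#1 0x38b→b56/s0 MISS; vc=[]
#2 0x3c4→b60/s4 MISS; vc=[36]
#3 0x1e0→b30/s6 MISS; vc=[36]
#4 0x1eb→b30/s6 L1-HIT; vc=[36]
#5 0xd7→b13/s5 MISS; vc=[36]
#6 0x3c7→b60/s4 L1-HIT; vc=[36]
#7 0x3cf→b60/s4 L1-HIT; vc=[36]
#8 0x182→b24/s0 MISS; vc=[36,56]
#9 0x3cf→b60/s4 L1-HIT; vc=[36,56]
#10 0x305→b48/s0 MISS; vc=[36,56,24]
#11 0x38f→b56/s0 VC-HIT; vc=[36,48,24]
#12 0x1e4→b30/s6 L1-HIT; vc=[36,48,24]
#13 0x84→b8/s0 MISS; vc=[48,24,56]
#14 0x10c→b16/s0 MISS; vc=[24,56,8]
#15 0x85→b8/s0 VC-HIT; vc=[24,56,16]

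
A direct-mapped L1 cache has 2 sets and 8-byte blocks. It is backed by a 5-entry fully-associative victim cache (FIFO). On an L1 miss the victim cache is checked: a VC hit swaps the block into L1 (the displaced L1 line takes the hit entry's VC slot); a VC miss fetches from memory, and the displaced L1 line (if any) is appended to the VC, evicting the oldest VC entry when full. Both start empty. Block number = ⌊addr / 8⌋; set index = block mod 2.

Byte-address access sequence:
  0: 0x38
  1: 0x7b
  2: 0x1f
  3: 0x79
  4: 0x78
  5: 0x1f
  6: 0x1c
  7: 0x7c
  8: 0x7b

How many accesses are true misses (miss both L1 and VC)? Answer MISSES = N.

MISSES = 3

#0 0x38→b7/s1 MISS; vc=[]
#1 0x7b→b15/s1 MISS; vc=[7]
#2 0x1f→b3/s1 MISS; vc=[7,15]
#3 0x79→b15/s1 VC-HIT; vc=[7,3]
#4 0x78→b15/s1 L1-HIT; vc=[7,3]
#5 0x1f→b3/s1 VC-HIT; vc=[7,15]
#6 0x1c→b3/s1 L1-HIT; vc=[7,15]
#7 0x7c→b15/s1 VC-HIT; vc=[7,3]
#8 0x7b→b15/s1 L1-HIT; vc=[7,3]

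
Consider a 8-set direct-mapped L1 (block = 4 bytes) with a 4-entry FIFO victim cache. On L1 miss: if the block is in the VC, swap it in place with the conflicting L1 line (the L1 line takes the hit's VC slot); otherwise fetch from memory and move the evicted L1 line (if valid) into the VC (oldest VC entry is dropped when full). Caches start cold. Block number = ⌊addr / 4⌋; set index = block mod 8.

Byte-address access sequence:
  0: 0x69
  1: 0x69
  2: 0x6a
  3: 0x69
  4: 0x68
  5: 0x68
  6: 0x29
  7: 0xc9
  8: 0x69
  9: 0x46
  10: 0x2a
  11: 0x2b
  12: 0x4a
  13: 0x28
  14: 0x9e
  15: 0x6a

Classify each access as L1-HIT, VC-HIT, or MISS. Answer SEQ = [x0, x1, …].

SEQ = [MISS, L1-HIT, L1-HIT, L1-HIT, L1-HIT, L1-HIT, MISS, MISS, VC-HIT, MISS, VC-HIT, L1-HIT, MISS, VC-HIT, MISS, VC-HIT]

0: 0x69 (blk 26, set 2) → MISS  vc=[]
1: 0x69 (blk 26, set 2) → L1-HIT  vc=[]
2: 0x6a (blk 26, set 2) → L1-HIT  vc=[]
3: 0x69 (blk 26, set 2) → L1-HIT  vc=[]
4: 0x68 (blk 26, set 2) → L1-HIT  vc=[]
5: 0x68 (blk 26, set 2) → L1-HIT  vc=[]
6: 0x29 (blk 10, set 2) → MISS  vc=[26]
7: 0xc9 (blk 50, set 2) → MISS  vc=[26, 10]
8: 0x69 (blk 26, set 2) → VC-HIT  vc=[50, 10]
9: 0x46 (blk 17, set 1) → MISS  vc=[50, 10]
10: 0x2a (blk 10, set 2) → VC-HIT  vc=[50, 26]
11: 0x2b (blk 10, set 2) → L1-HIT  vc=[50, 26]
12: 0x4a (blk 18, set 2) → MISS  vc=[50, 26, 10]
13: 0x28 (blk 10, set 2) → VC-HIT  vc=[50, 26, 18]
14: 0x9e (blk 39, set 7) → MISS  vc=[50, 26, 18]
15: 0x6a (blk 26, set 2) → VC-HIT  vc=[50, 10, 18]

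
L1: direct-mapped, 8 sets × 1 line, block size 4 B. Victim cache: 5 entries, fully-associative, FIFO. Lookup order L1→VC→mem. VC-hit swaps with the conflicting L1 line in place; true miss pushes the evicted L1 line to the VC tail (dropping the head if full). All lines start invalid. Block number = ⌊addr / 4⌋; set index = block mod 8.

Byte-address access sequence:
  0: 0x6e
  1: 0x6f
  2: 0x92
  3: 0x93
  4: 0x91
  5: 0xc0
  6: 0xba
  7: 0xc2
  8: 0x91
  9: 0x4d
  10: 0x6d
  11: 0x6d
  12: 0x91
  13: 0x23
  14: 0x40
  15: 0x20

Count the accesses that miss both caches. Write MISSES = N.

0: 0x6e (blk 27, set 3) → MISS  vc=[]
1: 0x6f (blk 27, set 3) → L1-HIT  vc=[]
2: 0x92 (blk 36, set 4) → MISS  vc=[]
3: 0x93 (blk 36, set 4) → L1-HIT  vc=[]
4: 0x91 (blk 36, set 4) → L1-HIT  vc=[]
5: 0xc0 (blk 48, set 0) → MISS  vc=[]
6: 0xba (blk 46, set 6) → MISS  vc=[]
7: 0xc2 (blk 48, set 0) → L1-HIT  vc=[]
8: 0x91 (blk 36, set 4) → L1-HIT  vc=[]
9: 0x4d (blk 19, set 3) → MISS  vc=[27]
10: 0x6d (blk 27, set 3) → VC-HIT  vc=[19]
11: 0x6d (blk 27, set 3) → L1-HIT  vc=[19]
12: 0x91 (blk 36, set 4) → L1-HIT  vc=[19]
13: 0x23 (blk 8, set 0) → MISS  vc=[19, 48]
14: 0x40 (blk 16, set 0) → MISS  vc=[19, 48, 8]
15: 0x20 (blk 8, set 0) → VC-HIT  vc=[19, 48, 16]

MISSES = 7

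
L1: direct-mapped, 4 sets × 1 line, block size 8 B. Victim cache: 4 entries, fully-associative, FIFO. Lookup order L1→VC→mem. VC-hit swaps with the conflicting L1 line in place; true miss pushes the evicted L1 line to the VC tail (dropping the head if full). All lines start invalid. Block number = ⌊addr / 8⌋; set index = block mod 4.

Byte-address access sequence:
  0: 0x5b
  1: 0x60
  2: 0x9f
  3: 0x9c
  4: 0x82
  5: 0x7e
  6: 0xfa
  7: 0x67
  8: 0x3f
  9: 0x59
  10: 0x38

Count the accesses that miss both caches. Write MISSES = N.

MISSES = 8

  [0] addr=0x5b blk=11 s=3: MISS | VC []
  [1] addr=0x60 blk=12 s=0: MISS | VC []
  [2] addr=0x9f blk=19 s=3: MISS | VC [11]
  [3] addr=0x9c blk=19 s=3: L1-HIT | VC [11]
  [4] addr=0x82 blk=16 s=0: MISS | VC [11, 12]
  [5] addr=0x7e blk=15 s=3: MISS | VC [11, 12, 19]
  [6] addr=0xfa blk=31 s=3: MISS | VC [11, 12, 19, 15]
  [7] addr=0x67 blk=12 s=0: VC-HIT | VC [11, 16, 19, 15]
  [8] addr=0x3f blk=7 s=3: MISS | VC [16, 19, 15, 31]
  [9] addr=0x59 blk=11 s=3: MISS | VC [19, 15, 31, 7]
  [10] addr=0x38 blk=7 s=3: VC-HIT | VC [19, 15, 31, 11]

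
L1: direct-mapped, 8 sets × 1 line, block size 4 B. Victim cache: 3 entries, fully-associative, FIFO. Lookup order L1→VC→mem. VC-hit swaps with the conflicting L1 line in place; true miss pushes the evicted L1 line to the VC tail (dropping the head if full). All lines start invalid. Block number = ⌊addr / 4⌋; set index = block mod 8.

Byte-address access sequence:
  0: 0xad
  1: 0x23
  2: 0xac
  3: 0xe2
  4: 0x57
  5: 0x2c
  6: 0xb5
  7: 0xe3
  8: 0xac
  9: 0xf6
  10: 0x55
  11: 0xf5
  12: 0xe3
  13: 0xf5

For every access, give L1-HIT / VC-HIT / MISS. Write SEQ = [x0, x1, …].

  [0] addr=0xad blk=43 s=3: MISS | VC []
  [1] addr=0x23 blk=8 s=0: MISS | VC []
  [2] addr=0xac blk=43 s=3: L1-HIT | VC []
  [3] addr=0xe2 blk=56 s=0: MISS | VC [8]
  [4] addr=0x57 blk=21 s=5: MISS | VC [8]
  [5] addr=0x2c blk=11 s=3: MISS | VC [8, 43]
  [6] addr=0xb5 blk=45 s=5: MISS | VC [8, 43, 21]
  [7] addr=0xe3 blk=56 s=0: L1-HIT | VC [8, 43, 21]
  [8] addr=0xac blk=43 s=3: VC-HIT | VC [8, 11, 21]
  [9] addr=0xf6 blk=61 s=5: MISS | VC [11, 21, 45]
  [10] addr=0x55 blk=21 s=5: VC-HIT | VC [11, 61, 45]
  [11] addr=0xf5 blk=61 s=5: VC-HIT | VC [11, 21, 45]
  [12] addr=0xe3 blk=56 s=0: L1-HIT | VC [11, 21, 45]
  [13] addr=0xf5 blk=61 s=5: L1-HIT | VC [11, 21, 45]

SEQ = [MISS, MISS, L1-HIT, MISS, MISS, MISS, MISS, L1-HIT, VC-HIT, MISS, VC-HIT, VC-HIT, L1-HIT, L1-HIT]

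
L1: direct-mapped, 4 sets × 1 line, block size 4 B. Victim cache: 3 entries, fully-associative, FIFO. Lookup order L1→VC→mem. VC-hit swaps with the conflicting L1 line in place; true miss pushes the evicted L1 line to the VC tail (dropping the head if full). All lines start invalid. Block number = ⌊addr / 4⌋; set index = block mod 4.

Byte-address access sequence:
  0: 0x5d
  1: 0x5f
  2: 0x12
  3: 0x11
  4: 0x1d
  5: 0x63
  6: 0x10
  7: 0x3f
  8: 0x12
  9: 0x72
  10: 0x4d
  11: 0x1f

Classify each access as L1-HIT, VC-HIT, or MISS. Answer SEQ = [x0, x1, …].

SEQ = [MISS, L1-HIT, MISS, L1-HIT, MISS, MISS, VC-HIT, MISS, L1-HIT, MISS, MISS, VC-HIT]

#0 0x5d→b23/s3 MISS; vc=[]
#1 0x5f→b23/s3 L1-HIT; vc=[]
#2 0x12→b4/s0 MISS; vc=[]
#3 0x11→b4/s0 L1-HIT; vc=[]
#4 0x1d→b7/s3 MISS; vc=[23]
#5 0x63→b24/s0 MISS; vc=[23,4]
#6 0x10→b4/s0 VC-HIT; vc=[23,24]
#7 0x3f→b15/s3 MISS; vc=[23,24,7]
#8 0x12→b4/s0 L1-HIT; vc=[23,24,7]
#9 0x72→b28/s0 MISS; vc=[24,7,4]
#10 0x4d→b19/s3 MISS; vc=[7,4,15]
#11 0x1f→b7/s3 VC-HIT; vc=[19,4,15]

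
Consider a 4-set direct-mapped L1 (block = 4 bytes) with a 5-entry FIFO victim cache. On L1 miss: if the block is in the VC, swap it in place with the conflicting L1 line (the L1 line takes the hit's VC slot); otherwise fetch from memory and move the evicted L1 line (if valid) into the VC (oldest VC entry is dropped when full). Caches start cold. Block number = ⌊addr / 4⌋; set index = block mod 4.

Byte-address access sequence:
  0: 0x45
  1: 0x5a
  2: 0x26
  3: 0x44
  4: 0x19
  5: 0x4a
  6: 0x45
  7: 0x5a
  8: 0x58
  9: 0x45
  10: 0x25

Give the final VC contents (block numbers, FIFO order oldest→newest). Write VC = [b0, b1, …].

VC = [17, 18, 6]

0: 0x45 (blk 17, set 1) → MISS  vc=[]
1: 0x5a (blk 22, set 2) → MISS  vc=[]
2: 0x26 (blk 9, set 1) → MISS  vc=[17]
3: 0x44 (blk 17, set 1) → VC-HIT  vc=[9]
4: 0x19 (blk 6, set 2) → MISS  vc=[9, 22]
5: 0x4a (blk 18, set 2) → MISS  vc=[9, 22, 6]
6: 0x45 (blk 17, set 1) → L1-HIT  vc=[9, 22, 6]
7: 0x5a (blk 22, set 2) → VC-HIT  vc=[9, 18, 6]
8: 0x58 (blk 22, set 2) → L1-HIT  vc=[9, 18, 6]
9: 0x45 (blk 17, set 1) → L1-HIT  vc=[9, 18, 6]
10: 0x25 (blk 9, set 1) → VC-HIT  vc=[17, 18, 6]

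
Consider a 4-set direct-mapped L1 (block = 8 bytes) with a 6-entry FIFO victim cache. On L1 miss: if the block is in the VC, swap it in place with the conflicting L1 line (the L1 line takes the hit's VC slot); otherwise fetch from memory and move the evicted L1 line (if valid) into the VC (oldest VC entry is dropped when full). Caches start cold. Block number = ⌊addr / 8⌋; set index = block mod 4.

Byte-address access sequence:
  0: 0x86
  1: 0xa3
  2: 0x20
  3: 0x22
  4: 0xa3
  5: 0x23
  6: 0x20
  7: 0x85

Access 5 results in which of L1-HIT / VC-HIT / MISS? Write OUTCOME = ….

#0 0x86→b16/s0 MISS; vc=[]
#1 0xa3→b20/s0 MISS; vc=[16]
#2 0x20→b4/s0 MISS; vc=[16,20]
#3 0x22→b4/s0 L1-HIT; vc=[16,20]
#4 0xa3→b20/s0 VC-HIT; vc=[16,4]
#5 0x23→b4/s0 VC-HIT; vc=[16,20]
#6 0x20→b4/s0 L1-HIT; vc=[16,20]
#7 0x85→b16/s0 VC-HIT; vc=[4,20]

OUTCOME = VC-HIT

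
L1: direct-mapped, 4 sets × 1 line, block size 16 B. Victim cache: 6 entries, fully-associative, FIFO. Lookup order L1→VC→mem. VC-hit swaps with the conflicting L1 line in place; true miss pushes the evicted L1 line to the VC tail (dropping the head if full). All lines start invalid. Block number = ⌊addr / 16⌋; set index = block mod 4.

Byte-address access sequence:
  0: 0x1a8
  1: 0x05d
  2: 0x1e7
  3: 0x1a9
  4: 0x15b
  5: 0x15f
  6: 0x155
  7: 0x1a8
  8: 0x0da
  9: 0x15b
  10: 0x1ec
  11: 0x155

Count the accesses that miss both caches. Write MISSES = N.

  [0] addr=0x1a8 blk=26 s=2: MISS | VC []
  [1] addr=0x5d blk=5 s=1: MISS | VC []
  [2] addr=0x1e7 blk=30 s=2: MISS | VC [26]
  [3] addr=0x1a9 blk=26 s=2: VC-HIT | VC [30]
  [4] addr=0x15b blk=21 s=1: MISS | VC [30, 5]
  [5] addr=0x15f blk=21 s=1: L1-HIT | VC [30, 5]
  [6] addr=0x155 blk=21 s=1: L1-HIT | VC [30, 5]
  [7] addr=0x1a8 blk=26 s=2: L1-HIT | VC [30, 5]
  [8] addr=0xda blk=13 s=1: MISS | VC [30, 5, 21]
  [9] addr=0x15b blk=21 s=1: VC-HIT | VC [30, 5, 13]
  [10] addr=0x1ec blk=30 s=2: VC-HIT | VC [26, 5, 13]
  [11] addr=0x155 blk=21 s=1: L1-HIT | VC [26, 5, 13]

MISSES = 5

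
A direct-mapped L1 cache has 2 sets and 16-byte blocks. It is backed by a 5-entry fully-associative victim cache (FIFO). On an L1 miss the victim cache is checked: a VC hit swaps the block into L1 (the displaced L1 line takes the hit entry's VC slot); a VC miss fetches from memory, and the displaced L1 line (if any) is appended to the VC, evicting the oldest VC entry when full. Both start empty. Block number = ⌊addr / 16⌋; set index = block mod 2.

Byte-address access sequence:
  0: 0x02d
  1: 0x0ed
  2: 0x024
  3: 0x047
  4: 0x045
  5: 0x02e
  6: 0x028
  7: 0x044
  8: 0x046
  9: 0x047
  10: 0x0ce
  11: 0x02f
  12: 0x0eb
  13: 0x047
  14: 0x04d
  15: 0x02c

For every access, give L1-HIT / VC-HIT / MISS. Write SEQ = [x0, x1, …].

  [0] addr=0x2d blk=2 s=0: MISS | VC []
  [1] addr=0xed blk=14 s=0: MISS | VC [2]
  [2] addr=0x24 blk=2 s=0: VC-HIT | VC [14]
  [3] addr=0x47 blk=4 s=0: MISS | VC [14, 2]
  [4] addr=0x45 blk=4 s=0: L1-HIT | VC [14, 2]
  [5] addr=0x2e blk=2 s=0: VC-HIT | VC [14, 4]
  [6] addr=0x28 blk=2 s=0: L1-HIT | VC [14, 4]
  [7] addr=0x44 blk=4 s=0: VC-HIT | VC [14, 2]
  [8] addr=0x46 blk=4 s=0: L1-HIT | VC [14, 2]
  [9] addr=0x47 blk=4 s=0: L1-HIT | VC [14, 2]
  [10] addr=0xce blk=12 s=0: MISS | VC [14, 2, 4]
  [11] addr=0x2f blk=2 s=0: VC-HIT | VC [14, 12, 4]
  [12] addr=0xeb blk=14 s=0: VC-HIT | VC [2, 12, 4]
  [13] addr=0x47 blk=4 s=0: VC-HIT | VC [2, 12, 14]
  [14] addr=0x4d blk=4 s=0: L1-HIT | VC [2, 12, 14]
  [15] addr=0x2c blk=2 s=0: VC-HIT | VC [4, 12, 14]

SEQ = [MISS, MISS, VC-HIT, MISS, L1-HIT, VC-HIT, L1-HIT, VC-HIT, L1-HIT, L1-HIT, MISS, VC-HIT, VC-HIT, VC-HIT, L1-HIT, VC-HIT]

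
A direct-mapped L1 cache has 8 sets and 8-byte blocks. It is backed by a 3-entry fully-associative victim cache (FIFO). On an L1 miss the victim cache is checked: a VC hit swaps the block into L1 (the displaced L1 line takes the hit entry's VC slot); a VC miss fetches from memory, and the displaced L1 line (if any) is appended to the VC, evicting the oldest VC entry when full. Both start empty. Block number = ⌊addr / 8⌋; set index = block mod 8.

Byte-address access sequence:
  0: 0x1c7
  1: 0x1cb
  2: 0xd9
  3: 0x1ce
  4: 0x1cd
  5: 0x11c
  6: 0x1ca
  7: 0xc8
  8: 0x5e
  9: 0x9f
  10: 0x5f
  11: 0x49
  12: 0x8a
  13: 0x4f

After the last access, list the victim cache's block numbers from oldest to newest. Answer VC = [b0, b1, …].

VC = [19, 25, 17]

  [0] addr=0x1c7 blk=56 s=0: MISS | VC []
  [1] addr=0x1cb blk=57 s=1: MISS | VC []
  [2] addr=0xd9 blk=27 s=3: MISS | VC []
  [3] addr=0x1ce blk=57 s=1: L1-HIT | VC []
  [4] addr=0x1cd blk=57 s=1: L1-HIT | VC []
  [5] addr=0x11c blk=35 s=3: MISS | VC [27]
  [6] addr=0x1ca blk=57 s=1: L1-HIT | VC [27]
  [7] addr=0xc8 blk=25 s=1: MISS | VC [27, 57]
  [8] addr=0x5e blk=11 s=3: MISS | VC [27, 57, 35]
  [9] addr=0x9f blk=19 s=3: MISS | VC [57, 35, 11]
  [10] addr=0x5f blk=11 s=3: VC-HIT | VC [57, 35, 19]
  [11] addr=0x49 blk=9 s=1: MISS | VC [35, 19, 25]
  [12] addr=0x8a blk=17 s=1: MISS | VC [19, 25, 9]
  [13] addr=0x4f blk=9 s=1: VC-HIT | VC [19, 25, 17]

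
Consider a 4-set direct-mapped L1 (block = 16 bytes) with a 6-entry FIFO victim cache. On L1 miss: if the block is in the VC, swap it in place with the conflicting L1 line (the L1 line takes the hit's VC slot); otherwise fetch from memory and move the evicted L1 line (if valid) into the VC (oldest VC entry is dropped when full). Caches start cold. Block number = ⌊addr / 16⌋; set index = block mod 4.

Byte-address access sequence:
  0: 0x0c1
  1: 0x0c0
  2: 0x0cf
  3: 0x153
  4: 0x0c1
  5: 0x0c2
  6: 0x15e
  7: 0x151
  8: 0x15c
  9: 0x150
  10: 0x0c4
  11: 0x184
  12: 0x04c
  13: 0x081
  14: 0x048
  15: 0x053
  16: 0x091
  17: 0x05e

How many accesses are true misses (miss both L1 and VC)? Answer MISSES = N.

0: 0xc1 (blk 12, set 0) → MISS  vc=[]
1: 0xc0 (blk 12, set 0) → L1-HIT  vc=[]
2: 0xcf (blk 12, set 0) → L1-HIT  vc=[]
3: 0x153 (blk 21, set 1) → MISS  vc=[]
4: 0xc1 (blk 12, set 0) → L1-HIT  vc=[]
5: 0xc2 (blk 12, set 0) → L1-HIT  vc=[]
6: 0x15e (blk 21, set 1) → L1-HIT  vc=[]
7: 0x151 (blk 21, set 1) → L1-HIT  vc=[]
8: 0x15c (blk 21, set 1) → L1-HIT  vc=[]
9: 0x150 (blk 21, set 1) → L1-HIT  vc=[]
10: 0xc4 (blk 12, set 0) → L1-HIT  vc=[]
11: 0x184 (blk 24, set 0) → MISS  vc=[12]
12: 0x4c (blk 4, set 0) → MISS  vc=[12, 24]
13: 0x81 (blk 8, set 0) → MISS  vc=[12, 24, 4]
14: 0x48 (blk 4, set 0) → VC-HIT  vc=[12, 24, 8]
15: 0x53 (blk 5, set 1) → MISS  vc=[12, 24, 8, 21]
16: 0x91 (blk 9, set 1) → MISS  vc=[12, 24, 8, 21, 5]
17: 0x5e (blk 5, set 1) → VC-HIT  vc=[12, 24, 8, 21, 9]

MISSES = 7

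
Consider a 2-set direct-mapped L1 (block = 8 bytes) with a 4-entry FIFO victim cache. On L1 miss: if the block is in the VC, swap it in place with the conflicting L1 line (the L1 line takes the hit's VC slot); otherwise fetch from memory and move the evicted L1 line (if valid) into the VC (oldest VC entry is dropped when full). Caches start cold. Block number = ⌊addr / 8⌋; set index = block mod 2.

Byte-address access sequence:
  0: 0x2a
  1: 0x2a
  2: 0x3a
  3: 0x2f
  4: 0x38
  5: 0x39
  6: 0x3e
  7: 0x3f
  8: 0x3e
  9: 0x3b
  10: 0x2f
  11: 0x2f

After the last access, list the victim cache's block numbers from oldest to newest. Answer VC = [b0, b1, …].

VC = [7]

#0 0x2a→b5/s1 MISS; vc=[]
#1 0x2a→b5/s1 L1-HIT; vc=[]
#2 0x3a→b7/s1 MISS; vc=[5]
#3 0x2f→b5/s1 VC-HIT; vc=[7]
#4 0x38→b7/s1 VC-HIT; vc=[5]
#5 0x39→b7/s1 L1-HIT; vc=[5]
#6 0x3e→b7/s1 L1-HIT; vc=[5]
#7 0x3f→b7/s1 L1-HIT; vc=[5]
#8 0x3e→b7/s1 L1-HIT; vc=[5]
#9 0x3b→b7/s1 L1-HIT; vc=[5]
#10 0x2f→b5/s1 VC-HIT; vc=[7]
#11 0x2f→b5/s1 L1-HIT; vc=[7]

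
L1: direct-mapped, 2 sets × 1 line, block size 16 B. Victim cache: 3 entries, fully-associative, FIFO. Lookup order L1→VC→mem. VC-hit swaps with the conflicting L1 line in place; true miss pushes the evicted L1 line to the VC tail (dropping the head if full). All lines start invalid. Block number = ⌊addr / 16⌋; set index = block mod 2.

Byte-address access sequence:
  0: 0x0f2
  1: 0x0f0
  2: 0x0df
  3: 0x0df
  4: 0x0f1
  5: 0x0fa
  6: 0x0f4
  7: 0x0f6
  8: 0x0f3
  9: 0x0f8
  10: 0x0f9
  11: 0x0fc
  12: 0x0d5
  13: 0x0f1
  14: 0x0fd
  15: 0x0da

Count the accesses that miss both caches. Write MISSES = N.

#0 0xf2→b15/s1 MISS; vc=[]
#1 0xf0→b15/s1 L1-HIT; vc=[]
#2 0xdf→b13/s1 MISS; vc=[15]
#3 0xdf→b13/s1 L1-HIT; vc=[15]
#4 0xf1→b15/s1 VC-HIT; vc=[13]
#5 0xfa→b15/s1 L1-HIT; vc=[13]
#6 0xf4→b15/s1 L1-HIT; vc=[13]
#7 0xf6→b15/s1 L1-HIT; vc=[13]
#8 0xf3→b15/s1 L1-HIT; vc=[13]
#9 0xf8→b15/s1 L1-HIT; vc=[13]
#10 0xf9→b15/s1 L1-HIT; vc=[13]
#11 0xfc→b15/s1 L1-HIT; vc=[13]
#12 0xd5→b13/s1 VC-HIT; vc=[15]
#13 0xf1→b15/s1 VC-HIT; vc=[13]
#14 0xfd→b15/s1 L1-HIT; vc=[13]
#15 0xda→b13/s1 VC-HIT; vc=[15]

MISSES = 2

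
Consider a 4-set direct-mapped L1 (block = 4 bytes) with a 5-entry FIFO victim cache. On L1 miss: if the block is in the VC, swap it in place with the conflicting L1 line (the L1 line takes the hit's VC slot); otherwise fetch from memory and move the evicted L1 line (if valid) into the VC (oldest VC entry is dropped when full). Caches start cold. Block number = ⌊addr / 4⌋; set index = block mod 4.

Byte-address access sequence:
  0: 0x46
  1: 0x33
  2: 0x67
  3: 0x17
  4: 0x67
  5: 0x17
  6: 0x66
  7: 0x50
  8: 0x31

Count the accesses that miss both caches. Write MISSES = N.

0: 0x46 (blk 17, set 1) → MISS  vc=[]
1: 0x33 (blk 12, set 0) → MISS  vc=[]
2: 0x67 (blk 25, set 1) → MISS  vc=[17]
3: 0x17 (blk 5, set 1) → MISS  vc=[17, 25]
4: 0x67 (blk 25, set 1) → VC-HIT  vc=[17, 5]
5: 0x17 (blk 5, set 1) → VC-HIT  vc=[17, 25]
6: 0x66 (blk 25, set 1) → VC-HIT  vc=[17, 5]
7: 0x50 (blk 20, set 0) → MISS  vc=[17, 5, 12]
8: 0x31 (blk 12, set 0) → VC-HIT  vc=[17, 5, 20]

MISSES = 5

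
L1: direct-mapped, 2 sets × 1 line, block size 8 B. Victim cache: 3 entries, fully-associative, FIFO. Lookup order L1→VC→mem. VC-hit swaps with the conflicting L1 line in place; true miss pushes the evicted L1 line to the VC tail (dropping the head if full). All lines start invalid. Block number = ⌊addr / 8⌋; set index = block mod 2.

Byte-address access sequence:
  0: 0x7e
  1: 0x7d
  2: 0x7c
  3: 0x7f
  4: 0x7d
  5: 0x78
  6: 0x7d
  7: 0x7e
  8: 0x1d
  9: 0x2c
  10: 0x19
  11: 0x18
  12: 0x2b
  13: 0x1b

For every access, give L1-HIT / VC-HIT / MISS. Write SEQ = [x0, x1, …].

  [0] addr=0x7e blk=15 s=1: MISS | VC []
  [1] addr=0x7d blk=15 s=1: L1-HIT | VC []
  [2] addr=0x7c blk=15 s=1: L1-HIT | VC []
  [3] addr=0x7f blk=15 s=1: L1-HIT | VC []
  [4] addr=0x7d blk=15 s=1: L1-HIT | VC []
  [5] addr=0x78 blk=15 s=1: L1-HIT | VC []
  [6] addr=0x7d blk=15 s=1: L1-HIT | VC []
  [7] addr=0x7e blk=15 s=1: L1-HIT | VC []
  [8] addr=0x1d blk=3 s=1: MISS | VC [15]
  [9] addr=0x2c blk=5 s=1: MISS | VC [15, 3]
  [10] addr=0x19 blk=3 s=1: VC-HIT | VC [15, 5]
  [11] addr=0x18 blk=3 s=1: L1-HIT | VC [15, 5]
  [12] addr=0x2b blk=5 s=1: VC-HIT | VC [15, 3]
  [13] addr=0x1b blk=3 s=1: VC-HIT | VC [15, 5]

SEQ = [MISS, L1-HIT, L1-HIT, L1-HIT, L1-HIT, L1-HIT, L1-HIT, L1-HIT, MISS, MISS, VC-HIT, L1-HIT, VC-HIT, VC-HIT]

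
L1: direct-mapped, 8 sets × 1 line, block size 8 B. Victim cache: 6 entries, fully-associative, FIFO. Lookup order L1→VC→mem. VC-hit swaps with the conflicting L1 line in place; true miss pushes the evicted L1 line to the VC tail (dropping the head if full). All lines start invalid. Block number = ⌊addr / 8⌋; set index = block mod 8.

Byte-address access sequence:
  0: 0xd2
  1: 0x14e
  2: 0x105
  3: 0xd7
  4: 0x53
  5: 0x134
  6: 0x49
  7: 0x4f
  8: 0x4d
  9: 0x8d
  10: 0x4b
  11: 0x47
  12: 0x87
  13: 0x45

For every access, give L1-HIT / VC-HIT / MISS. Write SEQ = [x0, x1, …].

#0 0xd2→b26/s2 MISS; vc=[]
#1 0x14e→b41/s1 MISS; vc=[]
#2 0x105→b32/s0 MISS; vc=[]
#3 0xd7→b26/s2 L1-HIT; vc=[]
#4 0x53→b10/s2 MISS; vc=[26]
#5 0x134→b38/s6 MISS; vc=[26]
#6 0x49→b9/s1 MISS; vc=[26,41]
#7 0x4f→b9/s1 L1-HIT; vc=[26,41]
#8 0x4d→b9/s1 L1-HIT; vc=[26,41]
#9 0x8d→b17/s1 MISS; vc=[26,41,9]
#10 0x4b→b9/s1 VC-HIT; vc=[26,41,17]
#11 0x47→b8/s0 MISS; vc=[26,41,17,32]
#12 0x87→b16/s0 MISS; vc=[26,41,17,32,8]
#13 0x45→b8/s0 VC-HIT; vc=[26,41,17,32,16]

SEQ = [MISS, MISS, MISS, L1-HIT, MISS, MISS, MISS, L1-HIT, L1-HIT, MISS, VC-HIT, MISS, MISS, VC-HIT]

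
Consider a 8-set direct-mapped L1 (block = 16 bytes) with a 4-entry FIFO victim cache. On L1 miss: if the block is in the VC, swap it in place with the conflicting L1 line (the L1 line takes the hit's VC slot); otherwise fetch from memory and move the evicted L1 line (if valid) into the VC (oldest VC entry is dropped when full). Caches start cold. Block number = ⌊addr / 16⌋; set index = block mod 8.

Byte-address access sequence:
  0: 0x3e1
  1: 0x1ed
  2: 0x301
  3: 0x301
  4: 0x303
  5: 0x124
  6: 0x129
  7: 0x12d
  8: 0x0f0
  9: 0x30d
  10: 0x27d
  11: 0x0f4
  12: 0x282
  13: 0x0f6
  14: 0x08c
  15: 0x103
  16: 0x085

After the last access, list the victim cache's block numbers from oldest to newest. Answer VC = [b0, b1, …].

0: 0x3e1 (blk 62, set 6) → MISS  vc=[]
1: 0x1ed (blk 30, set 6) → MISS  vc=[62]
2: 0x301 (blk 48, set 0) → MISS  vc=[62]
3: 0x301 (blk 48, set 0) → L1-HIT  vc=[62]
4: 0x303 (blk 48, set 0) → L1-HIT  vc=[62]
5: 0x124 (blk 18, set 2) → MISS  vc=[62]
6: 0x129 (blk 18, set 2) → L1-HIT  vc=[62]
7: 0x12d (blk 18, set 2) → L1-HIT  vc=[62]
8: 0xf0 (blk 15, set 7) → MISS  vc=[62]
9: 0x30d (blk 48, set 0) → L1-HIT  vc=[62]
10: 0x27d (blk 39, set 7) → MISS  vc=[62, 15]
11: 0xf4 (blk 15, set 7) → VC-HIT  vc=[62, 39]
12: 0x282 (blk 40, set 0) → MISS  vc=[62, 39, 48]
13: 0xf6 (blk 15, set 7) → L1-HIT  vc=[62, 39, 48]
14: 0x8c (blk 8, set 0) → MISS  vc=[62, 39, 48, 40]
15: 0x103 (blk 16, set 0) → MISS  vc=[39, 48, 40, 8]
16: 0x85 (blk 8, set 0) → VC-HIT  vc=[39, 48, 40, 16]

VC = [39, 48, 40, 16]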